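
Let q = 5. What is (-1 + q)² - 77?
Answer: -61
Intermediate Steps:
(-1 + q)² - 77 = (-1 + 5)² - 77 = 4² - 77 = 16 - 77 = -61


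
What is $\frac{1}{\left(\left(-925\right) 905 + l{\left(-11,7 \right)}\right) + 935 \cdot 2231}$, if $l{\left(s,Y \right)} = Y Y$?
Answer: $\frac{1}{1248909} \approx 8.007 \cdot 10^{-7}$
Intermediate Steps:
$l{\left(s,Y \right)} = Y^{2}$
$\frac{1}{\left(\left(-925\right) 905 + l{\left(-11,7 \right)}\right) + 935 \cdot 2231} = \frac{1}{\left(\left(-925\right) 905 + 7^{2}\right) + 935 \cdot 2231} = \frac{1}{\left(-837125 + 49\right) + 2085985} = \frac{1}{-837076 + 2085985} = \frac{1}{1248909}$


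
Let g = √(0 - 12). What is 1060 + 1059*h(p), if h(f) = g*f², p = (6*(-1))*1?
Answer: 1060 + 76248*I*√3 ≈ 1060.0 + 1.3207e+5*I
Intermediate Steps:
g = 2*I*√3 (g = √(-12) = 2*I*√3 ≈ 3.4641*I)
p = -6 (p = -6*1 = -6)
h(f) = 2*I*√3*f² (h(f) = (2*I*√3)*f² = 2*I*√3*f²)
1060 + 1059*h(p) = 1060 + 1059*(2*I*√3*(-6)²) = 1060 + 1059*(2*I*√3*36) = 1060 + 1059*(72*I*√3) = 1060 + 76248*I*√3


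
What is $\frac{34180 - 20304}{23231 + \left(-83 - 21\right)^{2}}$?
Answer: $\frac{13876}{34047} \approx 0.40755$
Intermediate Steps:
$\frac{34180 - 20304}{23231 + \left(-83 - 21\right)^{2}} = \frac{13876}{23231 + \left(-104\right)^{2}} = \frac{13876}{23231 + 10816} = \frac{13876}{34047}$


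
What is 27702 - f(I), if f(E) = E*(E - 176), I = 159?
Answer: 30405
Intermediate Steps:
f(E) = E*(-176 + E)
27702 - f(I) = 27702 - 159*(-176 + 159) = 27702 - 159*(-17) = 27702 - 1*(-2703) = 27702 + 2703 = 30405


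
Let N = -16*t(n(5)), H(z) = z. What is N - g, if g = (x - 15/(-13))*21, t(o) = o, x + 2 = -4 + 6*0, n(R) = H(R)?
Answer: 283/13 ≈ 21.769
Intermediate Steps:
n(R) = R
x = -6 (x = -2 + (-4 + 6*0) = -2 + (-4 + 0) = -2 - 4 = -6)
N = -80 (N = -16*5 = -1*80 = -80)
g = -1323/13 (g = (-6 - 15/(-13))*21 = (-6 - 15*(-1/13))*21 = (-6 + 15/13)*21 = -63/13*21 = -1323/13 ≈ -101.77)
N - g = -80 - 1*(-1323/13) = -80 + 1323/13 = 283/13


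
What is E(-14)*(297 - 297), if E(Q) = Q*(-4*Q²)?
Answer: 0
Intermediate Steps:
E(Q) = -4*Q³
E(-14)*(297 - 297) = (-4*(-14)³)*(297 - 297) = -4*(-2744)*0 = 10976*0 = 0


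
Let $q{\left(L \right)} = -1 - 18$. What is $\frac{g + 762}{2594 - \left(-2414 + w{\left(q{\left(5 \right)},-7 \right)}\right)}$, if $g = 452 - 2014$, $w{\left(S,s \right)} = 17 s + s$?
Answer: $- \frac{400}{2567} \approx -0.15582$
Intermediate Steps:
$q{\left(L \right)} = -19$ ($q{\left(L \right)} = -1 - 18 = -19$)
$w{\left(S,s \right)} = 18 s$
$g = -1562$
$\frac{g + 762}{2594 - \left(-2414 + w{\left(q{\left(5 \right)},-7 \right)}\right)} = \frac{-1562 + 762}{2594 + \left(2414 - 18 \left(-7\right)\right)} = - \frac{800}{2594 + \left(2414 - -126\right)} = - \frac{800}{2594 + \left(2414 + 126\right)} = - \frac{800}{2594 + 2540} = - \frac{800}{5134} = \left(-800\right) \frac{1}{5134} = - \frac{400}{2567}$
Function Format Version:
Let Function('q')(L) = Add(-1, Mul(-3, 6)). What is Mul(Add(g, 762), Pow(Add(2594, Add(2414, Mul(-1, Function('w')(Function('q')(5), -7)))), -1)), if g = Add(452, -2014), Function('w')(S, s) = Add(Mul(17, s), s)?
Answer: Rational(-400, 2567) ≈ -0.15582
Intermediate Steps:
Function('q')(L) = -19 (Function('q')(L) = Add(-1, -18) = -19)
Function('w')(S, s) = Mul(18, s)
g = -1562
Mul(Add(g, 762), Pow(Add(2594, Add(2414, Mul(-1, Function('w')(Function('q')(5), -7)))), -1)) = Mul(Add(-1562, 762), Pow(Add(2594, Add(2414, Mul(-1, Mul(18, -7)))), -1)) = Mul(-800, Pow(Add(2594, Add(2414, Mul(-1, -126))), -1)) = Mul(-800, Pow(Add(2594, Add(2414, 126)), -1)) = Mul(-800, Pow(Add(2594, 2540), -1)) = Mul(-800, Pow(5134, -1)) = Mul(-800, Rational(1, 5134)) = Rational(-400, 2567)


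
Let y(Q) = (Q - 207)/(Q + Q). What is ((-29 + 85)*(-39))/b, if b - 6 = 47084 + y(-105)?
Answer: -38220/824101 ≈ -0.046378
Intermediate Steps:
y(Q) = (-207 + Q)/(2*Q) (y(Q) = (-207 + Q)/((2*Q)) = (-207 + Q)*(1/(2*Q)) = (-207 + Q)/(2*Q))
b = 1648202/35 (b = 6 + (47084 + (1/2)*(-207 - 105)/(-105)) = 6 + (47084 + (1/2)*(-1/105)*(-312)) = 6 + (47084 + 52/35) = 6 + 1647992/35 = 1648202/35 ≈ 47092.)
((-29 + 85)*(-39))/b = ((-29 + 85)*(-39))/(1648202/35) = (56*(-39))*(35/1648202) = -2184*35/1648202 = -38220/824101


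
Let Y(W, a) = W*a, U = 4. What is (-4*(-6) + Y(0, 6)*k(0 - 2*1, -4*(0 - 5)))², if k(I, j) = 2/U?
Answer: 576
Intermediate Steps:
k(I, j) = ½ (k(I, j) = 2/4 = 2*(¼) = ½)
(-4*(-6) + Y(0, 6)*k(0 - 2*1, -4*(0 - 5)))² = (-4*(-6) + (0*6)*(½))² = (24 + 0*(½))² = (24 + 0)² = 24² = 576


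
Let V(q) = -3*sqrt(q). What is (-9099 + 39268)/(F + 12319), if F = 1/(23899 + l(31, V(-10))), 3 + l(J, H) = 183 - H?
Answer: 107741579218599946/43994448568677647 + 90507*I*sqrt(10)/87988897137355294 ≈ 2.449 + 3.2528e-12*I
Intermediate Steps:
l(J, H) = 180 - H (l(J, H) = -3 + (183 - H) = 180 - H)
F = 1/(24079 + 3*I*sqrt(10)) (F = 1/(23899 + (180 - (-3)*sqrt(-10))) = 1/(23899 + (180 - (-3)*I*sqrt(10))) = 1/(23899 + (180 + 3*I*sqrt(10))) = 1/(24079 + 3*I*sqrt(10)) ≈ 4.153e-5 - 1.64e-8*I)
(-9099 + 39268)/(F + 12319) = (-9099 + 39268)/((24079/579798331 - 3*I*sqrt(10)/579798331) + 12319) = 30169/(7142535663668/579798331 - 3*I*sqrt(10)/579798331)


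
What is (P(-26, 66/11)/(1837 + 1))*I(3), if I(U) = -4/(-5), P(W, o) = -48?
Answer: -96/4595 ≈ -0.020892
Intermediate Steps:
I(U) = 4/5 (I(U) = -4*(-1/5) = 4/5)
(P(-26, 66/11)/(1837 + 1))*I(3) = -48/(1837 + 1)*(4/5) = -48/1838*(4/5) = -48*1/1838*(4/5) = -24/919*4/5 = -96/4595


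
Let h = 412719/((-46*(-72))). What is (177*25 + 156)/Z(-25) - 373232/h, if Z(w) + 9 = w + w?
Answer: -24941061465/8116807 ≈ -3072.8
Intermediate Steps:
Z(w) = -9 + 2*w (Z(w) = -9 + (w + w) = -9 + 2*w)
h = 137573/1104 (h = 412719/3312 = 412719*(1/3312) = 137573/1104 ≈ 124.61)
(177*25 + 156)/Z(-25) - 373232/h = (177*25 + 156)/(-9 + 2*(-25)) - 373232/137573/1104 = (4425 + 156)/(-9 - 50) - 373232*1104/137573 = 4581/(-59) - 412048128/137573 = 4581*(-1/59) - 412048128/137573 = -4581/59 - 412048128/137573 = -24941061465/8116807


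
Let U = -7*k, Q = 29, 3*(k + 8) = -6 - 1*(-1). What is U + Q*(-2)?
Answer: 29/3 ≈ 9.6667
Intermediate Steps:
k = -29/3 (k = -8 + (-6 - 1*(-1))/3 = -8 + (-6 + 1)/3 = -8 + (1/3)*(-5) = -8 - 5/3 = -29/3 ≈ -9.6667)
U = 203/3 (U = -7*(-29/3) = 203/3 ≈ 67.667)
U + Q*(-2) = 203/3 + 29*(-2) = 203/3 - 58 = 29/3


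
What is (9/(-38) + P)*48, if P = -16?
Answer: -14808/19 ≈ -779.37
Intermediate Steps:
(9/(-38) + P)*48 = (9/(-38) - 16)*48 = (9*(-1/38) - 16)*48 = (-9/38 - 16)*48 = -617/38*48 = -14808/19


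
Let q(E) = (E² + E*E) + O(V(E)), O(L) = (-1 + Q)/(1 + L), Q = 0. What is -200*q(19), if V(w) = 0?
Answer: -144200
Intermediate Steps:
O(L) = -1/(1 + L) (O(L) = (-1 + 0)/(1 + L) = -1/(1 + L))
q(E) = -1 + 2*E² (q(E) = (E² + E*E) - 1/(1 + 0) = (E² + E²) - 1/1 = 2*E² - 1*1 = 2*E² - 1 = -1 + 2*E²)
-200*q(19) = -200*(-1 + 2*19²) = -200*(-1 + 2*361) = -200*(-1 + 722) = -200*721 = -144200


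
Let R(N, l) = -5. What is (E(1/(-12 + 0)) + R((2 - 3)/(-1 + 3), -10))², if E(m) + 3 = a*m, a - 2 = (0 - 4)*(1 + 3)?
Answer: 1681/36 ≈ 46.694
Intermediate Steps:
a = -14 (a = 2 + (0 - 4)*(1 + 3) = 2 - 4*4 = 2 - 16 = -14)
E(m) = -3 - 14*m
(E(1/(-12 + 0)) + R((2 - 3)/(-1 + 3), -10))² = ((-3 - 14/(-12 + 0)) - 5)² = ((-3 - 14/(-12)) - 5)² = ((-3 - 14*(-1/12)) - 5)² = ((-3 + 7/6) - 5)² = (-11/6 - 5)² = (-41/6)² = 1681/36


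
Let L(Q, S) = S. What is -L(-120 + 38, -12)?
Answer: 12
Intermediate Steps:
-L(-120 + 38, -12) = -1*(-12) = 12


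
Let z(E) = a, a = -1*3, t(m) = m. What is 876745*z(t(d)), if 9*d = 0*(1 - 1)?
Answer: -2630235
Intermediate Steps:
d = 0 (d = (0*(1 - 1))/9 = (0*0)/9 = (1/9)*0 = 0)
a = -3
z(E) = -3
876745*z(t(d)) = 876745*(-3) = -2630235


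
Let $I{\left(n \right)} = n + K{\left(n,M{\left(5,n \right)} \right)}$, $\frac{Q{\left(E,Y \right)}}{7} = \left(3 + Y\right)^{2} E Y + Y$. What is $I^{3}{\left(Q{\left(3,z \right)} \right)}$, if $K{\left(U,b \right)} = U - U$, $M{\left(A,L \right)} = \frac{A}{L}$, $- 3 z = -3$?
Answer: $40353607$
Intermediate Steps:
$z = 1$ ($z = \left(- \frac{1}{3}\right) \left(-3\right) = 1$)
$K{\left(U,b \right)} = 0$
$Q{\left(E,Y \right)} = 7 Y + 7 E Y \left(3 + Y\right)^{2}$ ($Q{\left(E,Y \right)} = 7 \left(\left(3 + Y\right)^{2} E Y + Y\right) = 7 \left(E \left(3 + Y\right)^{2} Y + Y\right) = 7 \left(E Y \left(3 + Y\right)^{2} + Y\right) = 7 \left(Y + E Y \left(3 + Y\right)^{2}\right) = 7 Y + 7 E Y \left(3 + Y\right)^{2}$)
$I{\left(n \right)} = n$ ($I{\left(n \right)} = n + 0 = n$)
$I^{3}{\left(Q{\left(3,z \right)} \right)} = \left(7 \cdot 1 \left(1 + 3 \left(3 + 1\right)^{2}\right)\right)^{3} = \left(7 \cdot 1 \left(1 + 3 \cdot 4^{2}\right)\right)^{3} = \left(7 \cdot 1 \left(1 + 3 \cdot 16\right)\right)^{3} = \left(7 \cdot 1 \left(1 + 48\right)\right)^{3} = \left(7 \cdot 1 \cdot 49\right)^{3} = 343^{3} = 40353607$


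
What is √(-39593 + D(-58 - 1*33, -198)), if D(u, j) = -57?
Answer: 5*I*√1586 ≈ 199.12*I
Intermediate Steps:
√(-39593 + D(-58 - 1*33, -198)) = √(-39593 - 57) = √(-39650) = 5*I*√1586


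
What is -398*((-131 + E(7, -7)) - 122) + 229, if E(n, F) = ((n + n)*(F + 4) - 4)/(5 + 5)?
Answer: 513769/5 ≈ 1.0275e+5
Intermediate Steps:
E(n, F) = -2/5 + n*(4 + F)/5 (E(n, F) = ((2*n)*(4 + F) - 4)/10 = (2*n*(4 + F) - 4)*(1/10) = (-4 + 2*n*(4 + F))*(1/10) = -2/5 + n*(4 + F)/5)
-398*((-131 + E(7, -7)) - 122) + 229 = -398*((-131 + (-2/5 + (4/5)*7 + (1/5)*(-7)*7)) - 122) + 229 = -398*((-131 + (-2/5 + 28/5 - 49/5)) - 122) + 229 = -398*((-131 - 23/5) - 122) + 229 = -398*(-678/5 - 122) + 229 = -398*(-1288/5) + 229 = 512624/5 + 229 = 513769/5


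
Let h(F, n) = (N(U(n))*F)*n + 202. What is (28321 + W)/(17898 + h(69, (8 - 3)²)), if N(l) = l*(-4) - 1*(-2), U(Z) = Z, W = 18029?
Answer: -927/3019 ≈ -0.30706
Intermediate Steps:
N(l) = 2 - 4*l (N(l) = -4*l + 2 = 2 - 4*l)
h(F, n) = 202 + F*n*(2 - 4*n) (h(F, n) = ((2 - 4*n)*F)*n + 202 = (F*(2 - 4*n))*n + 202 = F*n*(2 - 4*n) + 202 = 202 + F*n*(2 - 4*n))
(28321 + W)/(17898 + h(69, (8 - 3)²)) = (28321 + 18029)/(17898 + (202 - 2*69*(8 - 3)²*(-1 + 2*(8 - 3)²))) = 46350/(17898 + (202 - 2*69*5²*(-1 + 2*5²))) = 46350/(17898 + (202 - 2*69*25*(-1 + 2*25))) = 46350/(17898 + (202 - 2*69*25*(-1 + 50))) = 46350/(17898 + (202 - 2*69*25*49)) = 46350/(17898 + (202 - 169050)) = 46350/(17898 - 168848) = 46350/(-150950) = 46350*(-1/150950) = -927/3019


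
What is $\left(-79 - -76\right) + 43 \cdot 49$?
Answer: $2104$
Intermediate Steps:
$\left(-79 - -76\right) + 43 \cdot 49 = \left(-79 + 76\right) + 2107 = -3 + 2107 = 2104$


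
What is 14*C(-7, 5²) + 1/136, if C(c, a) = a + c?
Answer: 34273/136 ≈ 252.01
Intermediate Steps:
14*C(-7, 5²) + 1/136 = 14*(5² - 7) + 1/136 = 14*(25 - 7) + 1/136 = 14*18 + 1/136 = 252 + 1/136 = 34273/136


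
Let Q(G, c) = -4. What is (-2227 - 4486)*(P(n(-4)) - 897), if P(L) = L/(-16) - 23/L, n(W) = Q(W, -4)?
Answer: 5981283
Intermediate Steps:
n(W) = -4
P(L) = -23/L - L/16 (P(L) = L*(-1/16) - 23/L = -L/16 - 23/L = -23/L - L/16)
(-2227 - 4486)*(P(n(-4)) - 897) = (-2227 - 4486)*((-23/(-4) - 1/16*(-4)) - 897) = -6713*((-23*(-1/4) + 1/4) - 897) = -6713*((23/4 + 1/4) - 897) = -6713*(6 - 897) = -6713*(-891) = 5981283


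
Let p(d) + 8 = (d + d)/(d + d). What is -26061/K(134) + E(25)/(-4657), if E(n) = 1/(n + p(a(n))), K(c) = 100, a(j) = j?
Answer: -1092294743/4191300 ≈ -260.61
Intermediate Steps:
p(d) = -7 (p(d) = -8 + (d + d)/(d + d) = -8 + (2*d)/((2*d)) = -8 + (2*d)*(1/(2*d)) = -8 + 1 = -7)
E(n) = 1/(-7 + n) (E(n) = 1/(n - 7) = 1/(-7 + n))
-26061/K(134) + E(25)/(-4657) = -26061/100 + 1/((-7 + 25)*(-4657)) = -26061*1/100 - 1/4657/18 = -26061/100 + (1/18)*(-1/4657) = -26061/100 - 1/83826 = -1092294743/4191300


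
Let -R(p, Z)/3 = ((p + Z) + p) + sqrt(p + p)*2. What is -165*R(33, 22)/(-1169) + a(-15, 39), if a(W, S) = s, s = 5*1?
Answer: -37715/1169 - 990*sqrt(66)/1169 ≈ -39.143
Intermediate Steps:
s = 5
a(W, S) = 5
R(p, Z) = -6*p - 3*Z - 6*sqrt(2)*sqrt(p) (R(p, Z) = -3*(((p + Z) + p) + sqrt(p + p)*2) = -3*(((Z + p) + p) + sqrt(2*p)*2) = -3*((Z + 2*p) + (sqrt(2)*sqrt(p))*2) = -3*((Z + 2*p) + 2*sqrt(2)*sqrt(p)) = -3*(Z + 2*p + 2*sqrt(2)*sqrt(p)) = -6*p - 3*Z - 6*sqrt(2)*sqrt(p))
-165*R(33, 22)/(-1169) + a(-15, 39) = -165*(-6*33 - 3*22 - 6*sqrt(2)*sqrt(33))/(-1169) + 5 = -165*(-198 - 66 - 6*sqrt(66))*(-1)/1169 + 5 = -165*(-264 - 6*sqrt(66))*(-1)/1169 + 5 = -165*(264/1169 + 6*sqrt(66)/1169) + 5 = (-43560/1169 - 990*sqrt(66)/1169) + 5 = -37715/1169 - 990*sqrt(66)/1169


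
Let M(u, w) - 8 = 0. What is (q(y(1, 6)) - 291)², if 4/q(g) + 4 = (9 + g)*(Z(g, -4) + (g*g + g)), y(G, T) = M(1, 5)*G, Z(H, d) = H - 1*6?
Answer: 33289827025/393129 ≈ 84679.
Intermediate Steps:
M(u, w) = 8 (M(u, w) = 8 + 0 = 8)
Z(H, d) = -6 + H (Z(H, d) = H - 6 = -6 + H)
y(G, T) = 8*G
q(g) = 4/(-4 + (9 + g)*(-6 + g² + 2*g)) (q(g) = 4/(-4 + (9 + g)*((-6 + g) + (g*g + g))) = 4/(-4 + (9 + g)*((-6 + g) + (g² + g))) = 4/(-4 + (9 + g)*((-6 + g) + (g + g²))) = 4/(-4 + (9 + g)*(-6 + g² + 2*g)))
(q(y(1, 6)) - 291)² = (4/(-58 + (8*1)³ + 11*(8*1)² + 12*(8*1)) - 291)² = (4/(-58 + 8³ + 11*8² + 12*8) - 291)² = (4/(-58 + 512 + 11*64 + 96) - 291)² = (4/(-58 + 512 + 704 + 96) - 291)² = (4/1254 - 291)² = (4*(1/1254) - 291)² = (2/627 - 291)² = (-182455/627)² = 33289827025/393129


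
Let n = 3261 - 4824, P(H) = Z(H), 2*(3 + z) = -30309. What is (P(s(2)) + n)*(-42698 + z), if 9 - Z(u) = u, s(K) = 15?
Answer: 181550559/2 ≈ 9.0775e+7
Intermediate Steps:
z = -30315/2 (z = -3 + (½)*(-30309) = -3 - 30309/2 = -30315/2 ≈ -15158.)
Z(u) = 9 - u
P(H) = 9 - H
n = -1563
(P(s(2)) + n)*(-42698 + z) = ((9 - 1*15) - 1563)*(-42698 - 30315/2) = ((9 - 15) - 1563)*(-115711/2) = (-6 - 1563)*(-115711/2) = -1569*(-115711/2) = 181550559/2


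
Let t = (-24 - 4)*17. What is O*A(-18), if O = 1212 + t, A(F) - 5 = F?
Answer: -9568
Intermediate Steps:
A(F) = 5 + F
t = -476 (t = -28*17 = -476)
O = 736 (O = 1212 - 476 = 736)
O*A(-18) = 736*(5 - 18) = 736*(-13) = -9568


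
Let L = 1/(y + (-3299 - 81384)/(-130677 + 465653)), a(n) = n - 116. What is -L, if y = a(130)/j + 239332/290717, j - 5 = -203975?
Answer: -9931627466517120/5664757250892641 ≈ -1.7532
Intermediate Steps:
j = -203970 (j = 5 - 203975 = -203970)
a(n) = -116 + n
y = 24406239001/29648773245 (y = (-116 + 130)/(-203970) + 239332/290717 = 14*(-1/203970) + 239332*(1/290717) = -7/101985 + 239332/290717 = 24406239001/29648773245 ≈ 0.82318)
L = 9931627466517120/5664757250892641 (L = 1/(24406239001/29648773245 + (-3299 - 81384)/(-130677 + 465653)) = 1/(24406239001/29648773245 - 84683/334976) = 1/(5664757250892641/9931627466517120) = 9931627466517120/5664757250892641 ≈ 1.7532)
-L = -1*9931627466517120/5664757250892641 = -9931627466517120/5664757250892641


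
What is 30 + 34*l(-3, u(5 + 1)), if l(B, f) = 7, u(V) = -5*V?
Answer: 268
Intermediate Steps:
30 + 34*l(-3, u(5 + 1)) = 30 + 34*7 = 30 + 238 = 268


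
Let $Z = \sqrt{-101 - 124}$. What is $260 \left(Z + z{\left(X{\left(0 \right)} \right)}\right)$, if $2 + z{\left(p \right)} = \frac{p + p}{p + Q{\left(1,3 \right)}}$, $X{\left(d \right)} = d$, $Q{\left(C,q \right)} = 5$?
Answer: $-520 + 3900 i \approx -520.0 + 3900.0 i$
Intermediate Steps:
$z{\left(p \right)} = -2 + \frac{2 p}{5 + p}$ ($z{\left(p \right)} = -2 + \frac{p + p}{p + 5} = -2 + \frac{2 p}{5 + p}$)
$Z = 15 i$ ($Z = \sqrt{-225} = 15 i \approx 15.0 i$)
$260 \left(Z + z{\left(X{\left(0 \right)} \right)}\right) = 260 \left(15 i - \frac{10}{5 + 0}\right) = 260 \left(15 i - \frac{10}{5}\right) = 260 \left(15 i - 2\right) = 260 \left(-2 + 15 i\right) = -520 + 3900 i$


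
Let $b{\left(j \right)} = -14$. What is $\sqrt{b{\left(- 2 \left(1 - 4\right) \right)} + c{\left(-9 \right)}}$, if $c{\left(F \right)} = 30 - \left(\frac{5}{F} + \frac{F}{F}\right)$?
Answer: $\frac{2 \sqrt{35}}{3} \approx 3.9441$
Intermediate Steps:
$c{\left(F \right)} = 29 - \frac{5}{F}$ ($c{\left(F \right)} = 30 - \left(\frac{5}{F} + 1\right) = 30 - \left(1 + \frac{5}{F}\right) = 29 - \frac{5}{F}$)
$\sqrt{b{\left(- 2 \left(1 - 4\right) \right)} + c{\left(-9 \right)}} = \sqrt{-14 + \left(29 - \frac{5}{-9}\right)} = \sqrt{-14 + \left(29 - - \frac{5}{9}\right)} = \sqrt{-14 + \left(29 + \frac{5}{9}\right)} = \sqrt{-14 + \frac{266}{9}} = \sqrt{\frac{140}{9}} = \frac{2 \sqrt{35}}{3}$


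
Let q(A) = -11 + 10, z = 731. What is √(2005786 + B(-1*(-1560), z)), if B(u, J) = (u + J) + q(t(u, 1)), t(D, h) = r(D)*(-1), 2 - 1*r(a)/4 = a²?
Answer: 2*√502019 ≈ 1417.1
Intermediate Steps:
r(a) = 8 - 4*a²
t(D, h) = -8 + 4*D² (t(D, h) = (8 - 4*D²)*(-1) = -8 + 4*D²)
q(A) = -1
B(u, J) = -1 + J + u (B(u, J) = (u + J) - 1 = (J + u) - 1 = -1 + J + u)
√(2005786 + B(-1*(-1560), z)) = √(2005786 + (-1 + 731 - 1*(-1560))) = √(2005786 + (-1 + 731 + 1560)) = √(2005786 + 2290) = √2008076 = 2*√502019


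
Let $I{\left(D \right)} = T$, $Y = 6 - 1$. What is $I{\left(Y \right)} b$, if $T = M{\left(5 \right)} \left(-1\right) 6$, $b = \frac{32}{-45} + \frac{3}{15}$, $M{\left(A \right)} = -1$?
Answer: $- \frac{46}{15} \approx -3.0667$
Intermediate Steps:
$Y = 5$ ($Y = 6 - 1 = 5$)
$b = - \frac{23}{45}$ ($b = 32 \left(- \frac{1}{45}\right) + 3 \cdot \frac{1}{15} = - \frac{32}{45} + \frac{1}{5} = - \frac{23}{45} \approx -0.51111$)
$T = 6$ ($T = \left(-1\right) \left(-1\right) 6 = 1 \cdot 6 = 6$)
$I{\left(D \right)} = 6$
$I{\left(Y \right)} b = 6 \left(- \frac{23}{45}\right) = - \frac{46}{15}$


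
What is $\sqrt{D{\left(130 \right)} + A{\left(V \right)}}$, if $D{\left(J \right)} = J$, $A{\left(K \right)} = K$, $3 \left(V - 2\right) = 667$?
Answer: $\frac{\sqrt{3189}}{3} \approx 18.824$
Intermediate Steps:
$V = \frac{673}{3}$ ($V = 2 + \frac{1}{3} \cdot 667 = 2 + \frac{667}{3} = \frac{673}{3} \approx 224.33$)
$\sqrt{D{\left(130 \right)} + A{\left(V \right)}} = \sqrt{130 + \frac{673}{3}} = \sqrt{\frac{1063}{3}} = \frac{\sqrt{3189}}{3}$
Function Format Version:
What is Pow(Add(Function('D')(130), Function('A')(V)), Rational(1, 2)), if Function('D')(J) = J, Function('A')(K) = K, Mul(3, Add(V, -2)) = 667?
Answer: Mul(Rational(1, 3), Pow(3189, Rational(1, 2))) ≈ 18.824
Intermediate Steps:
V = Rational(673, 3) (V = Add(2, Mul(Rational(1, 3), 667)) = Add(2, Rational(667, 3)) = Rational(673, 3) ≈ 224.33)
Pow(Add(Function('D')(130), Function('A')(V)), Rational(1, 2)) = Pow(Add(130, Rational(673, 3)), Rational(1, 2)) = Pow(Rational(1063, 3), Rational(1, 2)) = Mul(Rational(1, 3), Pow(3189, Rational(1, 2)))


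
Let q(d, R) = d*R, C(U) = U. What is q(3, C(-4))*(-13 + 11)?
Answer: 24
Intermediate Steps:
q(d, R) = R*d
q(3, C(-4))*(-13 + 11) = (-4*3)*(-13 + 11) = -12*(-2) = 24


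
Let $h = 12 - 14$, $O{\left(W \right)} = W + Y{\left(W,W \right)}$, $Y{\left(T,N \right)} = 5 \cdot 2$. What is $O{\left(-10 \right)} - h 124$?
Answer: $248$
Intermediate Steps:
$Y{\left(T,N \right)} = 10$
$O{\left(W \right)} = 10 + W$ ($O{\left(W \right)} = W + 10 = 10 + W$)
$h = -2$
$O{\left(-10 \right)} - h 124 = \left(10 - 10\right) - \left(-2\right) 124 = 0 - -248 = 0 + 248 = 248$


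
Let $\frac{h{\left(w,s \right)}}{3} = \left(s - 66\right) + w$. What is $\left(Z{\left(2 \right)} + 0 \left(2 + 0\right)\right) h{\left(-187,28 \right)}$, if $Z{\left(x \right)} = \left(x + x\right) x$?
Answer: $-5400$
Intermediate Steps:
$Z{\left(x \right)} = 2 x^{2}$ ($Z{\left(x \right)} = 2 x x = 2 x^{2}$)
$h{\left(w,s \right)} = -198 + 3 s + 3 w$ ($h{\left(w,s \right)} = 3 \left(\left(s - 66\right) + w\right) = 3 \left(\left(-66 + s\right) + w\right) = 3 \left(-66 + s + w\right) = -198 + 3 s + 3 w$)
$\left(Z{\left(2 \right)} + 0 \left(2 + 0\right)\right) h{\left(-187,28 \right)} = \left(2 \cdot 2^{2} + 0 \left(2 + 0\right)\right) \left(-198 + 3 \cdot 28 + 3 \left(-187\right)\right) = \left(2 \cdot 4 + 0 \cdot 2\right) \left(-198 + 84 - 561\right) = \left(8 + 0\right) \left(-675\right) = 8 \left(-675\right) = -5400$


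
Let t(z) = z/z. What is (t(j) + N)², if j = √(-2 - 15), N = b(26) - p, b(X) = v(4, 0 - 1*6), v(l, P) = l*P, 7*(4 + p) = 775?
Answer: 824464/49 ≈ 16826.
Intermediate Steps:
p = 747/7 (p = -4 + (⅐)*775 = -4 + 775/7 = 747/7 ≈ 106.71)
v(l, P) = P*l
b(X) = -24 (b(X) = (0 - 1*6)*4 = (0 - 6)*4 = -6*4 = -24)
N = -915/7 (N = -24 - 1*747/7 = -24 - 747/7 = -915/7 ≈ -130.71)
j = I*√17 (j = √(-17) = I*√17 ≈ 4.1231*I)
t(z) = 1
(t(j) + N)² = (1 - 915/7)² = (-908/7)² = 824464/49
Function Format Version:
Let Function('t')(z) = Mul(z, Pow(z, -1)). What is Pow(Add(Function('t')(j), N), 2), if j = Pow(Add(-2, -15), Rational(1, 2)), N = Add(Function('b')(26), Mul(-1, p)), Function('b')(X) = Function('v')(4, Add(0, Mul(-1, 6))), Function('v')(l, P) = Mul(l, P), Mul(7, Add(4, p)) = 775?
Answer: Rational(824464, 49) ≈ 16826.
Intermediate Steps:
p = Rational(747, 7) (p = Add(-4, Mul(Rational(1, 7), 775)) = Add(-4, Rational(775, 7)) = Rational(747, 7) ≈ 106.71)
Function('v')(l, P) = Mul(P, l)
Function('b')(X) = -24 (Function('b')(X) = Mul(Add(0, Mul(-1, 6)), 4) = Mul(Add(0, -6), 4) = Mul(-6, 4) = -24)
N = Rational(-915, 7) (N = Add(-24, Mul(-1, Rational(747, 7))) = Add(-24, Rational(-747, 7)) = Rational(-915, 7) ≈ -130.71)
j = Mul(I, Pow(17, Rational(1, 2))) (j = Pow(-17, Rational(1, 2)) = Mul(I, Pow(17, Rational(1, 2))) ≈ Mul(4.1231, I))
Function('t')(z) = 1
Pow(Add(Function('t')(j), N), 2) = Pow(Add(1, Rational(-915, 7)), 2) = Pow(Rational(-908, 7), 2) = Rational(824464, 49)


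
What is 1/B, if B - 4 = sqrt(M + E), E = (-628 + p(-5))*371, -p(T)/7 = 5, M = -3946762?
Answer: 4/4192751 - I*sqrt(4192735)/4192751 ≈ 9.5403e-7 - 0.00048837*I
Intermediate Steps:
p(T) = -35 (p(T) = -7*5 = -35)
E = -245973 (E = (-628 - 35)*371 = -663*371 = -245973)
B = 4 + I*sqrt(4192735) (B = 4 + sqrt(-3946762 - 245973) = 4 + sqrt(-4192735) = 4 + I*sqrt(4192735) ≈ 4.0 + 2047.6*I)
1/B = 1/(4 + I*sqrt(4192735))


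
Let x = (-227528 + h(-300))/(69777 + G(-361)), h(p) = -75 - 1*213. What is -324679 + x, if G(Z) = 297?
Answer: -11375892031/35037 ≈ -3.2468e+5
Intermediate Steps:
h(p) = -288 (h(p) = -75 - 213 = -288)
x = -113908/35037 (x = (-227528 - 288)/(69777 + 297) = -227816/70074 = -227816*1/70074 = -113908/35037 ≈ -3.2511)
-324679 + x = -324679 - 113908/35037 = -11375892031/35037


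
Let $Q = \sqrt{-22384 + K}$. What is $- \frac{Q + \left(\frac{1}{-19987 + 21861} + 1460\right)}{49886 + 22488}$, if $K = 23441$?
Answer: $- \frac{2736041}{135628876} - \frac{\sqrt{1057}}{72374} \approx -0.020622$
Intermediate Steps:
$Q = \sqrt{1057}$ ($Q = \sqrt{-22384 + 23441} = \sqrt{1057} \approx 32.512$)
$- \frac{Q + \left(\frac{1}{-19987 + 21861} + 1460\right)}{49886 + 22488} = - \frac{\sqrt{1057} + \left(\frac{1}{-19987 + 21861} + 1460\right)}{49886 + 22488} = - \frac{\sqrt{1057} + \left(\frac{1}{1874} + 1460\right)}{72374} = - \frac{\sqrt{1057} + \frac{2736041}{1874}}{72374} = - \frac{\frac{2736041}{1874} + \sqrt{1057}}{72374} = - (\frac{2736041}{135628876} + \frac{\sqrt{1057}}{72374}) = - \frac{2736041}{135628876} - \frac{\sqrt{1057}}{72374}$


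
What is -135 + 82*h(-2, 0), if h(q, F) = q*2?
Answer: -463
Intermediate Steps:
h(q, F) = 2*q
-135 + 82*h(-2, 0) = -135 + 82*(2*(-2)) = -135 + 82*(-4) = -135 - 328 = -463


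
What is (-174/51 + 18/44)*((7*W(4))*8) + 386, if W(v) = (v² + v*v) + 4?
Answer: -1059802/187 ≈ -5667.4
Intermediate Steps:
W(v) = 4 + 2*v² (W(v) = (v² + v²) + 4 = 2*v² + 4 = 4 + 2*v²)
(-174/51 + 18/44)*((7*W(4))*8) + 386 = (-174/51 + 18/44)*((7*(4 + 2*4²))*8) + 386 = (-174*1/51 + 18*(1/44))*((7*(4 + 2*16))*8) + 386 = (-58/17 + 9/22)*((7*(4 + 32))*8) + 386 = -1123*7*36*8/374 + 386 = -141498*8/187 + 386 = -1123/374*2016 + 386 = -1131984/187 + 386 = -1059802/187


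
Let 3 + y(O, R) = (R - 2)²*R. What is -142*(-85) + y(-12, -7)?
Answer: 11500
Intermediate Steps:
y(O, R) = -3 + R*(-2 + R)² (y(O, R) = -3 + (R - 2)²*R = -3 + (-2 + R)²*R = -3 + R*(-2 + R)²)
-142*(-85) + y(-12, -7) = -142*(-85) + (-3 - 7*(-2 - 7)²) = 12070 + (-3 - 7*(-9)²) = 12070 + (-3 - 7*81) = 12070 + (-3 - 567) = 12070 - 570 = 11500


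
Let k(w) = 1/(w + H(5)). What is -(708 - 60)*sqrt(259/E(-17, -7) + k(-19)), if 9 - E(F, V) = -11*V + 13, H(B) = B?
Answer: -36*I*sqrt(51898)/7 ≈ -1171.6*I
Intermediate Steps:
E(F, V) = -4 + 11*V (E(F, V) = 9 - (-11*V + 13) = 9 - (13 - 11*V) = 9 + (-13 + 11*V) = -4 + 11*V)
k(w) = 1/(5 + w) (k(w) = 1/(w + 5) = 1/(5 + w))
-(708 - 60)*sqrt(259/E(-17, -7) + k(-19)) = -(708 - 60)*sqrt(259/(-4 + 11*(-7)) + 1/(5 - 19)) = -648*sqrt(259/(-4 - 77) + 1/(-14)) = -648*sqrt(259/(-81) - 1/14) = -648*sqrt(259*(-1/81) - 1/14) = -648*sqrt(-259/81 - 1/14) = -648*sqrt(-3707/1134) = -648*I*sqrt(51898)/126 = -36*I*sqrt(51898)/7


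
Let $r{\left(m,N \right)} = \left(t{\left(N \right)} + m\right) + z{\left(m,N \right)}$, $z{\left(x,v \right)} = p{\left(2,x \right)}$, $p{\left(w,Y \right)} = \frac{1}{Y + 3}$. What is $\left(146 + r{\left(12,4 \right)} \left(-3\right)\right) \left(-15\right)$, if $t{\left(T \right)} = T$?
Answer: $-1467$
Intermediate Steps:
$p{\left(w,Y \right)} = \frac{1}{3 + Y}$
$z{\left(x,v \right)} = \frac{1}{3 + x}$
$r{\left(m,N \right)} = N + m + \frac{1}{3 + m}$ ($r{\left(m,N \right)} = \left(N + m\right) + \frac{1}{3 + m} = N + m + \frac{1}{3 + m}$)
$\left(146 + r{\left(12,4 \right)} \left(-3\right)\right) \left(-15\right) = \left(146 + \frac{1 + \left(3 + 12\right) \left(4 + 12\right)}{3 + 12} \left(-3\right)\right) \left(-15\right) = \left(146 + \frac{1 + 15 \cdot 16}{15} \left(-3\right)\right) \left(-15\right) = \left(146 + \frac{1 + 240}{15} \left(-3\right)\right) \left(-15\right) = \left(146 + \frac{1}{15} \cdot 241 \left(-3\right)\right) \left(-15\right) = \left(146 + \frac{241}{15} \left(-3\right)\right) \left(-15\right) = \left(146 - \frac{241}{5}\right) \left(-15\right) = \frac{489}{5} \left(-15\right) = -1467$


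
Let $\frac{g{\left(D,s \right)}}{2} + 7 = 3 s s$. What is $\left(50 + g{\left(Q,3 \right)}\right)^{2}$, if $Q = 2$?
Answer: $8100$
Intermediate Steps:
$g{\left(D,s \right)} = -14 + 6 s^{2}$ ($g{\left(D,s \right)} = -14 + 2 \cdot 3 s s = -14 + 2 \cdot 3 s^{2} = -14 + 6 s^{2}$)
$\left(50 + g{\left(Q,3 \right)}\right)^{2} = \left(50 - \left(14 - 6 \cdot 3^{2}\right)\right)^{2} = \left(50 + \left(-14 + 6 \cdot 9\right)\right)^{2} = \left(50 + \left(-14 + 54\right)\right)^{2} = \left(50 + 40\right)^{2} = 90^{2} = 8100$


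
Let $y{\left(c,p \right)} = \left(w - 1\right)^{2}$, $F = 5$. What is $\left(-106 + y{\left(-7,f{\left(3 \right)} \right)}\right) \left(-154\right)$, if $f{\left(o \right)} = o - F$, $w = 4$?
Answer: $14938$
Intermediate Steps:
$f{\left(o \right)} = -5 + o$ ($f{\left(o \right)} = o - 5 = -5 + o$)
$y{\left(c,p \right)} = 9$ ($y{\left(c,p \right)} = \left(4 - 1\right)^{2} = 3^{2} = 9$)
$\left(-106 + y{\left(-7,f{\left(3 \right)} \right)}\right) \left(-154\right) = \left(-106 + 9\right) \left(-154\right) = \left(-97\right) \left(-154\right) = 14938$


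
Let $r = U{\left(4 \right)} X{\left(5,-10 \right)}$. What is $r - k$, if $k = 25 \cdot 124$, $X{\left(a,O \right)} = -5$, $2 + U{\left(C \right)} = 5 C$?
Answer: $-3190$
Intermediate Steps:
$U{\left(C \right)} = -2 + 5 C$
$r = -90$ ($r = \left(-2 + 5 \cdot 4\right) \left(-5\right) = \left(-2 + 20\right) \left(-5\right) = 18 \left(-5\right) = -90$)
$k = 3100$
$r - k = -90 - 3100 = -3190$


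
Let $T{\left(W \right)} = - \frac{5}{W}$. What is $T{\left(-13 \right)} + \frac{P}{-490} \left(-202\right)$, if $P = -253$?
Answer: $- \frac{330964}{3185} \approx -103.91$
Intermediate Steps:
$T{\left(-13 \right)} + \frac{P}{-490} \left(-202\right) = - \frac{5}{-13} + - \frac{253}{-490} \left(-202\right) = \left(-5\right) \left(- \frac{1}{13}\right) + \left(-253\right) \left(- \frac{1}{490}\right) \left(-202\right) = \frac{5}{13} + \frac{253}{490} \left(-202\right) = \frac{5}{13} - \frac{25553}{245} = - \frac{330964}{3185}$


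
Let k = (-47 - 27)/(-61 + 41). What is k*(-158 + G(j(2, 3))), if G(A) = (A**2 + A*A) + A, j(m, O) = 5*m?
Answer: 962/5 ≈ 192.40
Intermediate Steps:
G(A) = A + 2*A**2 (G(A) = (A**2 + A**2) + A = 2*A**2 + A = A + 2*A**2)
k = 37/10 (k = -74/(-20) = -74*(-1/20) = 37/10 ≈ 3.7000)
k*(-158 + G(j(2, 3))) = 37*(-158 + (5*2)*(1 + 2*(5*2)))/10 = 37*(-158 + 10*(1 + 2*10))/10 = 37*(-158 + 10*(1 + 20))/10 = 37*(-158 + 10*21)/10 = 37*(-158 + 210)/10 = (37/10)*52 = 962/5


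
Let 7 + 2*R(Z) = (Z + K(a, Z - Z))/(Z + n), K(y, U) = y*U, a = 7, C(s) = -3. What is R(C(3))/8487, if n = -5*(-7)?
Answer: -227/543168 ≈ -0.00041792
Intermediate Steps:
n = 35
K(y, U) = U*y
R(Z) = -7/2 + Z/(2*(35 + Z)) (R(Z) = -7/2 + ((Z + (Z - Z)*7)/(Z + 35))/2 = -7/2 + ((Z + 0*7)/(35 + Z))/2 = -7/2 + ((Z + 0)/(35 + Z))/2 = -7/2 + (Z/(35 + Z))/2 = -7/2 + Z/(2*(35 + Z)))
R(C(3))/8487 = ((-245 - 6*(-3))/(2*(35 - 3)))/8487 = ((½)*(-245 + 18)/32)*(1/8487) = ((½)*(1/32)*(-227))*(1/8487) = -227/64*1/8487 = -227/543168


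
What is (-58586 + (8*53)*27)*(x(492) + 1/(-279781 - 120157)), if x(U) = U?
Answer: -94646127095/4081 ≈ -2.3192e+7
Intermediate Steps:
(-58586 + (8*53)*27)*(x(492) + 1/(-279781 - 120157)) = (-58586 + (8*53)*27)*(492 + 1/(-279781 - 120157)) = (-58586 + 424*27)*(492 + 1/(-399938)) = (-58586 + 11448)*(492 - 1/399938) = -47138*196769495/399938 = -94646127095/4081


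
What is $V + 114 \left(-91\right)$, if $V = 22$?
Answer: $-10352$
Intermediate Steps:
$V + 114 \left(-91\right) = 22 + 114 \left(-91\right) = 22 - 10374 = -10352$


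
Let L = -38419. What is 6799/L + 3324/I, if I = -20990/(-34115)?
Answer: 435650503993/80641481 ≈ 5402.3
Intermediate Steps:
I = 4198/6823 (I = -20990*(-1/34115) = 4198/6823 ≈ 0.61527)
6799/L + 3324/I = 6799/(-38419) + 3324/(4198/6823) = 6799*(-1/38419) + 3324*(6823/4198) = -6799/38419 + 11339826/2099 = 435650503993/80641481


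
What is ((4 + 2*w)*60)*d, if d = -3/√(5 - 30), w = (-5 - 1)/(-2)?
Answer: 360*I ≈ 360.0*I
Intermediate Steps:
w = 3 (w = -6*(-½) = 3)
d = 3*I/5 (d = -3*(-I/5) = -(-3)*I/5 = 3*I/5 ≈ 0.6*I)
((4 + 2*w)*60)*d = ((4 + 2*3)*60)*(3*I/5) = ((4 + 6)*60)*(3*I/5) = (10*60)*(3*I/5) = 600*(3*I/5) = 360*I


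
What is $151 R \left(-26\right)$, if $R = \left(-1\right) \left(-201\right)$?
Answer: $-789126$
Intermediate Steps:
$R = 201$
$151 R \left(-26\right) = 151 \cdot 201 \left(-26\right) = 30351 \left(-26\right) = -789126$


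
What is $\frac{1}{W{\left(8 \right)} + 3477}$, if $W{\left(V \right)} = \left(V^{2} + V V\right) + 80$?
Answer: $\frac{1}{3685} \approx 0.00027137$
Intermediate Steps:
$W{\left(V \right)} = 80 + 2 V^{2}$ ($W{\left(V \right)} = \left(V^{2} + V^{2}\right) + 80 = 2 V^{2} + 80 = 80 + 2 V^{2}$)
$\frac{1}{W{\left(8 \right)} + 3477} = \frac{1}{\left(80 + 2 \cdot 8^{2}\right) + 3477} = \frac{1}{\left(80 + 2 \cdot 64\right) + 3477} = \frac{1}{\left(80 + 128\right) + 3477} = \frac{1}{208 + 3477} = \frac{1}{3685}$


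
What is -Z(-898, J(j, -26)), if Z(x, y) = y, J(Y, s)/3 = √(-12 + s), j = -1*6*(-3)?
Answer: -3*I*√38 ≈ -18.493*I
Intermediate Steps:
j = 18 (j = -6*(-3) = 18)
J(Y, s) = 3*√(-12 + s)
-Z(-898, J(j, -26)) = -3*√(-12 - 26) = -3*√(-38) = -3*I*√38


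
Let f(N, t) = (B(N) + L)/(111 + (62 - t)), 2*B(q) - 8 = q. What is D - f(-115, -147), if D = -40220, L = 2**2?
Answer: -25740701/640 ≈ -40220.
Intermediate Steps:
L = 4
B(q) = 4 + q/2
f(N, t) = (8 + N/2)/(173 - t) (f(N, t) = ((4 + N/2) + 4)/(111 + (62 - t)) = (8 + N/2)/(173 - t))
D - f(-115, -147) = -40220 - (-16 - 1*(-115))/(2*(-173 - 147)) = -40220 - (-16 + 115)/(2*(-320)) = -40220 - (-1)*99/(2*320) = -40220 - 1*(-99/640) = -40220 + 99/640 = -25740701/640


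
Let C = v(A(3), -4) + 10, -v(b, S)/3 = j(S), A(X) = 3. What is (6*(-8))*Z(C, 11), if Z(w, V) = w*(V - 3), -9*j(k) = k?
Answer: -3328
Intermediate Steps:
j(k) = -k/9
v(b, S) = S/3 (v(b, S) = -(-1)*S/3 = S/3)
C = 26/3 (C = (⅓)*(-4) + 10 = -4/3 + 10 = 26/3 ≈ 8.6667)
Z(w, V) = w*(-3 + V)
(6*(-8))*Z(C, 11) = (6*(-8))*(26*(-3 + 11)/3) = -416*8 = -48*208/3 = -3328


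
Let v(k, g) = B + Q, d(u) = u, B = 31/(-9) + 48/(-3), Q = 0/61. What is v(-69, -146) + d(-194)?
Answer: -1921/9 ≈ -213.44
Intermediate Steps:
Q = 0 (Q = 0*(1/61) = 0)
B = -175/9 (B = 31*(-⅑) + 48*(-⅓) = -31/9 - 16 = -175/9 ≈ -19.444)
v(k, g) = -175/9 (v(k, g) = -175/9 + 0 = -175/9)
v(-69, -146) + d(-194) = -175/9 - 194 = -1921/9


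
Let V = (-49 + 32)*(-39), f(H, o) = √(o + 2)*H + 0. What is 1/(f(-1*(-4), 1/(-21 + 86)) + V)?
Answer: 43095/28569889 - 4*√8515/28569889 ≈ 0.0014955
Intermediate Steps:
f(H, o) = H*√(2 + o) (f(H, o) = √(2 + o)*H + 0 = H*√(2 + o) + 0 = H*√(2 + o))
V = 663 (V = -17*(-39) = 663)
1/(f(-1*(-4), 1/(-21 + 86)) + V) = 1/((-1*(-4))*√(2 + 1/(-21 + 86)) + 663) = 1/(4*√(2 + 1/65) + 663) = 1/(4*√(131/65) + 663) = 1/(4*(√8515/65) + 663) = 1/(4*√8515/65 + 663) = 1/(663 + 4*√8515/65)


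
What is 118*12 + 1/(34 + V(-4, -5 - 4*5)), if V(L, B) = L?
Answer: 42481/30 ≈ 1416.0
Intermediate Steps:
118*12 + 1/(34 + V(-4, -5 - 4*5)) = 118*12 + 1/(34 - 4) = 1416 + 1/30 = 42481/30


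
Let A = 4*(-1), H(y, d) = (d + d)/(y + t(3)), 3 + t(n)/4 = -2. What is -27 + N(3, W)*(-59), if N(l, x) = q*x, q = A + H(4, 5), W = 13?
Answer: 28163/8 ≈ 3520.4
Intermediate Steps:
t(n) = -20 (t(n) = -12 + 4*(-2) = -12 - 8 = -20)
H(y, d) = 2*d/(-20 + y) (H(y, d) = (d + d)/(y - 20) = (2*d)/(-20 + y) = 2*d/(-20 + y))
A = -4
q = -37/8 (q = -4 + 2*5/(-20 + 4) = -4 + 2*5/(-16) = -4 + 2*5*(-1/16) = -4 - 5/8 = -37/8 ≈ -4.6250)
N(l, x) = -37*x/8
-27 + N(3, W)*(-59) = -27 - 37/8*13*(-59) = -27 - 481/8*(-59) = -27 + 28379/8 = 28163/8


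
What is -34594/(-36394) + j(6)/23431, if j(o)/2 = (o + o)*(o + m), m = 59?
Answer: 433673327/426373907 ≈ 1.0171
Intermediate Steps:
j(o) = 4*o*(59 + o) (j(o) = 2*((o + o)*(o + 59)) = 2*((2*o)*(59 + o)) = 2*(2*o*(59 + o)) = 4*o*(59 + o))
-34594/(-36394) + j(6)/23431 = -34594/(-36394) + (4*6*(59 + 6))/23431 = -34594*(-1/36394) + (4*6*65)*(1/23431) = 17297/18197 + 1560*(1/23431) = 17297/18197 + 1560/23431 = 433673327/426373907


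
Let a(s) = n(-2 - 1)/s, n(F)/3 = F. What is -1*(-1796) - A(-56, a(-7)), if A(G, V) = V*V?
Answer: 87923/49 ≈ 1794.3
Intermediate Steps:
n(F) = 3*F
a(s) = -9/s (a(s) = (3*(-2 - 1))/s = (3*(-3))/s = -9/s)
A(G, V) = V²
-1*(-1796) - A(-56, a(-7)) = -1*(-1796) - (-9/(-7))² = 1796 - (-9*(-⅐))² = 1796 - (9/7)² = 1796 - 1*81/49 = 1796 - 81/49 = 87923/49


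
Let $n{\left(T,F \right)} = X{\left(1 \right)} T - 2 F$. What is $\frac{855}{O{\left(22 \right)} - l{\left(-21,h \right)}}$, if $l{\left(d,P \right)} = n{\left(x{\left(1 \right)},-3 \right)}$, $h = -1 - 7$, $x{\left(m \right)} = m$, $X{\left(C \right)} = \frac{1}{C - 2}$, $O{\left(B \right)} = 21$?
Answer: $\frac{855}{16} \approx 53.438$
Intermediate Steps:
$X{\left(C \right)} = \frac{1}{-2 + C}$
$h = -8$
$n{\left(T,F \right)} = - T - 2 F$ ($n{\left(T,F \right)} = \frac{T}{-2 + 1} - 2 F = \frac{T}{-1} - 2 F = - T - 2 F$)
$l{\left(d,P \right)} = 5$ ($l{\left(d,P \right)} = \left(-1\right) 1 - -6 = -1 + 6 = 5$)
$\frac{855}{O{\left(22 \right)} - l{\left(-21,h \right)}} = \frac{855}{21 - 5} = \frac{855}{16}$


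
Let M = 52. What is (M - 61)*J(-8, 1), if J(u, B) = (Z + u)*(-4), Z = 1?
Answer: -252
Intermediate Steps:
J(u, B) = -4 - 4*u (J(u, B) = (1 + u)*(-4) = -4 - 4*u)
(M - 61)*J(-8, 1) = (52 - 61)*(-4 - 4*(-8)) = -9*(-4 + 32) = -9*28 = -252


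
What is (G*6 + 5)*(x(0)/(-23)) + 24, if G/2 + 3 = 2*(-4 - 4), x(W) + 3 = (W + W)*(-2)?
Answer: -117/23 ≈ -5.0870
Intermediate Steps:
x(W) = -3 - 4*W (x(W) = -3 + (W + W)*(-2) = -3 + (2*W)*(-2) = -3 - 4*W)
G = -38 (G = -6 + 2*(2*(-4 - 4)) = -6 + 2*(2*(-8)) = -6 + 2*(-16) = -6 - 32 = -38)
(G*6 + 5)*(x(0)/(-23)) + 24 = (-38*6 + 5)*((-3 - 4*0)/(-23)) + 24 = (-228 + 5)*((-3 + 0)*(-1/23)) + 24 = -(-669)*(-1)/23 + 24 = -223*3/23 + 24 = -669/23 + 24 = -117/23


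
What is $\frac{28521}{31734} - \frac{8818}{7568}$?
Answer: $- \frac{41333}{155144} \approx -0.26642$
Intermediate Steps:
$\frac{28521}{31734} - \frac{8818}{7568} = 28521 \cdot \frac{1}{31734} - \frac{4409}{3784} = \frac{3169}{3526} - \frac{4409}{3784} = - \frac{41333}{155144}$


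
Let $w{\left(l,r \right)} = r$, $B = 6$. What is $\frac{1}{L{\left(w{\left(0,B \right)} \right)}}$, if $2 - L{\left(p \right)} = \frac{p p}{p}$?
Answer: $- \frac{1}{4} \approx -0.25$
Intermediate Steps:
$L{\left(p \right)} = 2 - p$ ($L{\left(p \right)} = 2 - \frac{p p}{p} = 2 - \frac{p^{2}}{p} = 2 - p$)
$\frac{1}{L{\left(w{\left(0,B \right)} \right)}} = \frac{1}{2 - 6} = \frac{1}{-4} = - \frac{1}{4}$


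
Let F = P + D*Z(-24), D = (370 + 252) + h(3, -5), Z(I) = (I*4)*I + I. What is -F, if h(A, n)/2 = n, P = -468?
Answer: -1394892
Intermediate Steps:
h(A, n) = 2*n
Z(I) = I + 4*I² (Z(I) = (4*I)*I + I = 4*I² + I = I + 4*I²)
D = 612 (D = (370 + 252) + 2*(-5) = 622 - 10 = 612)
F = 1394892 (F = -468 + 612*(-24*(1 + 4*(-24))) = -468 + 612*(-24*(1 - 96)) = -468 + 612*(-24*(-95)) = -468 + 612*2280 = -468 + 1395360 = 1394892)
-F = -1*1394892 = -1394892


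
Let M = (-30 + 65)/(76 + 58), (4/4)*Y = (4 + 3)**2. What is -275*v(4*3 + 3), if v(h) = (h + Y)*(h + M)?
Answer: -17996000/67 ≈ -2.6860e+5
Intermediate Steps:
Y = 49 (Y = (4 + 3)**2 = 7**2 = 49)
M = 35/134 ≈ 0.26119
v(h) = (49 + h)*(35/134 + h) (v(h) = (h + 49)*(h + 35/134) = (49 + h)*(35/134 + h))
-275*v(4*3 + 3) = -275*(1715/134 + (4*3 + 3)**2 + 6601*(4*3 + 3)/134) = -275*(1715/134 + (12 + 3)**2 + 6601*(12 + 3)/134) = -275*(1715/134 + 15**2 + (6601/134)*15) = -275*(1715/134 + 225 + 99015/134) = -275*65440/67 = -17996000/67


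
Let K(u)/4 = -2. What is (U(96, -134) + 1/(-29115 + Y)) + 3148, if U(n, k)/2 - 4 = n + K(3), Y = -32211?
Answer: 204338231/61326 ≈ 3332.0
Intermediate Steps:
K(u) = -8 (K(u) = 4*(-2) = -8)
U(n, k) = -8 + 2*n (U(n, k) = 8 + 2*(n - 8) = 8 + 2*(-8 + n) = 8 + (-16 + 2*n) = -8 + 2*n)
(U(96, -134) + 1/(-29115 + Y)) + 3148 = ((-8 + 2*96) + 1/(-29115 - 32211)) + 3148 = ((-8 + 192) + 1/(-61326)) + 3148 = (184 - 1/61326) + 3148 = 11283983/61326 + 3148 = 204338231/61326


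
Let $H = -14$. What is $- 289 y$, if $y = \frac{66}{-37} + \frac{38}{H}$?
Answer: $\frac{336685}{259} \approx 1299.9$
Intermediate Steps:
$y = - \frac{1165}{259}$ ($y = \frac{66}{-37} + \frac{38}{-14} = 66 \left(- \frac{1}{37}\right) + 38 \left(- \frac{1}{14}\right) = - \frac{66}{37} - \frac{19}{7} = - \frac{1165}{259} \approx -4.4981$)
$- 289 y = \left(-289\right) \left(- \frac{1165}{259}\right) = \frac{336685}{259}$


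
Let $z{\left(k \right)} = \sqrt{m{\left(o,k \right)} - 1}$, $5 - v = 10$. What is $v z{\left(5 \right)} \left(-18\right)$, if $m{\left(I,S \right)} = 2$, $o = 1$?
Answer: $90$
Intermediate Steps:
$v = -5$ ($v = 5 - 10 = -5$)
$z{\left(k \right)} = 1$ ($z{\left(k \right)} = \sqrt{2 - 1} = \sqrt{1} = 1$)
$v z{\left(5 \right)} \left(-18\right) = \left(-5\right) 1 \left(-18\right) = \left(-5\right) \left(-18\right) = 90$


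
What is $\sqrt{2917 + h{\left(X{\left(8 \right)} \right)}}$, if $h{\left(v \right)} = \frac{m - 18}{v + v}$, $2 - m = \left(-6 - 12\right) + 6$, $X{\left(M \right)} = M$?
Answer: $\frac{\sqrt{11667}}{2} \approx 54.007$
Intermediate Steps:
$m = 14$ ($m = 2 - \left(\left(-6 - 12\right) + 6\right) = 2 - \left(-18 + 6\right) = 2 - -12 = 2 + 12 = 14$)
$h{\left(v \right)} = - \frac{2}{v}$ ($h{\left(v \right)} = \frac{14 - 18}{v + v} = - \frac{4}{2 v} = - 4 \frac{1}{2 v} = - \frac{2}{v}$)
$\sqrt{2917 + h{\left(X{\left(8 \right)} \right)}} = \sqrt{2917 - \frac{2}{8}} = \sqrt{2917 - \frac{1}{4}} = \sqrt{\frac{11667}{4}} = \frac{\sqrt{11667}}{2}$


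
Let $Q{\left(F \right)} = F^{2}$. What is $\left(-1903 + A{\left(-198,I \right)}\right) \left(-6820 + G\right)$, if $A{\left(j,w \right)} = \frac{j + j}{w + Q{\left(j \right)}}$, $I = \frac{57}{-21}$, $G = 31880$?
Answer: $- \frac{13086409660940}{274409} \approx -4.7689 \cdot 10^{7}$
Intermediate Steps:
$I = - \frac{19}{7}$ ($I = 57 \left(- \frac{1}{21}\right) = - \frac{19}{7} \approx -2.7143$)
$A{\left(j,w \right)} = \frac{2 j}{w + j^{2}}$ ($A{\left(j,w \right)} = \frac{j + j}{w + j^{2}} = \frac{2 j}{w + j^{2}}$)
$\left(-1903 + A{\left(-198,I \right)}\right) \left(-6820 + G\right) = \left(-1903 + 2 \left(-198\right) \frac{1}{- \frac{19}{7} + \left(-198\right)^{2}}\right) \left(-6820 + 31880\right) = \left(-1903 + 2 \left(-198\right) \frac{1}{- \frac{19}{7} + 39204}\right) 25060 = \left(-1903 + 2 \left(-198\right) \frac{1}{\frac{274409}{7}}\right) 25060 = \left(-1903 + 2 \left(-198\right) \frac{7}{274409}\right) 25060 = \left(-1903 - \frac{2772}{274409}\right) 25060 = \left(- \frac{522203099}{274409}\right) 25060 = - \frac{13086409660940}{274409}$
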